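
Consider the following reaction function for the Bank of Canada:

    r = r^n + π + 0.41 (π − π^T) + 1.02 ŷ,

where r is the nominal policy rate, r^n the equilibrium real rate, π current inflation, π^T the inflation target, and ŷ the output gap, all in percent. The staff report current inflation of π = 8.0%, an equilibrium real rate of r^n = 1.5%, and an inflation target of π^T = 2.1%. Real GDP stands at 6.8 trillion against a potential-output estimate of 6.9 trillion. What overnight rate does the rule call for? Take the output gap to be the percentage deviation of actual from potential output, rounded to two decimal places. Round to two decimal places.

10.44%

Output gap = 100 × (6.8 − 6.9) / 6.9 = -1.45%.
r = 1.50 + 8.00 + 0.41 × (8.00 − 2.10) + 1.02 × (-1.45)
   = 1.50 + 8 + 2.419 − 1.479 = 10.44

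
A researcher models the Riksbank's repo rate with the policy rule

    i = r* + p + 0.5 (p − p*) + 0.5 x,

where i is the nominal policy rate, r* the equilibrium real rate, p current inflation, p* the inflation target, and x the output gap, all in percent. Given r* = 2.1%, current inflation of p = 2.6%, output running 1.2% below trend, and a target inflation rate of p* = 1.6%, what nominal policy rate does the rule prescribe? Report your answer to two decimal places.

4.60%

Output 1.2% below potential → x = -1.2.
i = 2.1 + 2.6 + 0.5 × (2.6 − 1.6) + 0.5 × (-1.2)
   = 2.1 + 2.6 + 0.5 − 0.6 = 4.60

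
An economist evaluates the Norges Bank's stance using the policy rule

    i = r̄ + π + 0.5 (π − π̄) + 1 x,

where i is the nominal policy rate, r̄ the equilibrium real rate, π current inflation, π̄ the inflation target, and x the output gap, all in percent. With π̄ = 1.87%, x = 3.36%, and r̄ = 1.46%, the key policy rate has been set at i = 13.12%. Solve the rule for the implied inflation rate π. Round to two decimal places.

Collecting π: i = r̄ + (1 + 0.5) π − 0.5 π̄ + 1 x
1.5 π = 13.12 − 1.46 + 0.5 × 1.87 − 1 × 3.36 = 9.235
π = 9.235 / 1.5 = 6.16

6.16%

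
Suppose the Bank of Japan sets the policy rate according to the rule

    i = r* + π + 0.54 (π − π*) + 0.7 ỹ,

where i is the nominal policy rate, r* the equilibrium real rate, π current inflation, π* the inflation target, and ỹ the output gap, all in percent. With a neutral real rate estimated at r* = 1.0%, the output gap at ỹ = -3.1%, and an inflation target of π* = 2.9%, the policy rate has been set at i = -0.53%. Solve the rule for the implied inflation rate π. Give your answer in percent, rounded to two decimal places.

1.43%

Collecting π: i = r* + (1 + 0.54) π − 0.54 π* + 0.7 ỹ
1.54 π = -0.53 − 1.0 + 0.54 × 2.9 − 0.7 × (-3.1) = 2.206
π = 2.206 / 1.54 = 1.43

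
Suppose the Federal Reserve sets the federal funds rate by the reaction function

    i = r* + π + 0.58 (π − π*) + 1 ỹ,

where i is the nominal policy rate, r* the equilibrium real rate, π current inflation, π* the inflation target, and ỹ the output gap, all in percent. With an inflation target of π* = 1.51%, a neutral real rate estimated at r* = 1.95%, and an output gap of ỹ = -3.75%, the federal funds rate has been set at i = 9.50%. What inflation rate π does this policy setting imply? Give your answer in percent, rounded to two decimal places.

7.71%

Collecting π: i = r* + (1 + 0.58) π − 0.58 π* + 1 ỹ
1.58 π = 9.50 − 1.95 + 0.58 × 1.51 − 1 × (-3.75) = 12.1758
π = 12.1758 / 1.58 = 7.71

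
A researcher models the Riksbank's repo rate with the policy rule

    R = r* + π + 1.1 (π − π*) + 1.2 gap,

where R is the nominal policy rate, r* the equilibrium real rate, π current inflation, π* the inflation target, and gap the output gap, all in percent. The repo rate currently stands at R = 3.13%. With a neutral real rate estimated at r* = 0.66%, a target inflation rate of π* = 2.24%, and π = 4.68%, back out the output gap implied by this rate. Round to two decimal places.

-4.08%

1.2 gap = 3.13 − 0.66 − 4.68 − 1.1 × (4.68 − 2.24) = -4.894
gap = -4.894 / 1.2 = -4.08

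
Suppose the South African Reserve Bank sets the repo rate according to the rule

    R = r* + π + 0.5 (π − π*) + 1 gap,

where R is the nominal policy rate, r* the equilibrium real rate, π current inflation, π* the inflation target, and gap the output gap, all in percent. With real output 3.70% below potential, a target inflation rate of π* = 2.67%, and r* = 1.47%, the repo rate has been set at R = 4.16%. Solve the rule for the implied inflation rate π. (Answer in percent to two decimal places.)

Output 3.70% below potential → gap = -3.70.
Collecting π: R = r* + (1 + 0.5) π − 0.5 π* + 1 gap
1.5 π = 4.16 − 1.47 + 0.5 × 2.67 − 1 × (-3.70) = 7.725
π = 7.725 / 1.5 = 5.15

5.15%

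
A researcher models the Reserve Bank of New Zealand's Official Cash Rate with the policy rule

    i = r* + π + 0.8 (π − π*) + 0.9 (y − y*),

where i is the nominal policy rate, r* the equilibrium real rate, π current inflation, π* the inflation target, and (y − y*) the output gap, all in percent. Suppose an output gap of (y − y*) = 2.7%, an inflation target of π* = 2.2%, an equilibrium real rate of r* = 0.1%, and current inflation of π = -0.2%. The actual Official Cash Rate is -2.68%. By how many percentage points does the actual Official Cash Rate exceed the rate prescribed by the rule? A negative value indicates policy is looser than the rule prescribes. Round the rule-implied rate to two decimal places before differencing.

-3.09 pp

i = 0.1 + (-0.2) + 0.8 × (-0.2 − 2.2) + 0.9 × 2.7
   = 0.1 − 0.2 − 1.92 + 2.43 = 0.41
Deviation = -2.68 − 0.41 = -3.09 pp.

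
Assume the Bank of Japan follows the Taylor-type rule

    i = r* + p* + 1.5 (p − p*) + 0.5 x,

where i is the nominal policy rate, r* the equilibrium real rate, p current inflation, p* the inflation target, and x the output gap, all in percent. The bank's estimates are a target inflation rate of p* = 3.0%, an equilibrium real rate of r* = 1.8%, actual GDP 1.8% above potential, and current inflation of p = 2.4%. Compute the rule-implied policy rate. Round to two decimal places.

4.80%

Output 1.8% above potential → x = 1.8.
i = 1.8 + 3.0 + 1.5 × (2.4 − 3.0) + 0.5 × 1.8
   = 1.8 + 3 − 0.9 + 0.9 = 4.80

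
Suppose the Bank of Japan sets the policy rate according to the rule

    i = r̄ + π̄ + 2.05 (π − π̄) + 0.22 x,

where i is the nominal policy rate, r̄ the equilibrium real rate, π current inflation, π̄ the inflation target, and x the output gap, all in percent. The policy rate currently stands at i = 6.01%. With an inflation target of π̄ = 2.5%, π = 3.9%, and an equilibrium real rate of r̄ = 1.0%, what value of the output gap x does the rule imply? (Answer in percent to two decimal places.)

0.22 x = 6.01 − 1.0 − 2.5 − 2.05 × (3.9 − 2.5) = -0.36
x = -0.36 / 0.22 = -1.64

-1.64%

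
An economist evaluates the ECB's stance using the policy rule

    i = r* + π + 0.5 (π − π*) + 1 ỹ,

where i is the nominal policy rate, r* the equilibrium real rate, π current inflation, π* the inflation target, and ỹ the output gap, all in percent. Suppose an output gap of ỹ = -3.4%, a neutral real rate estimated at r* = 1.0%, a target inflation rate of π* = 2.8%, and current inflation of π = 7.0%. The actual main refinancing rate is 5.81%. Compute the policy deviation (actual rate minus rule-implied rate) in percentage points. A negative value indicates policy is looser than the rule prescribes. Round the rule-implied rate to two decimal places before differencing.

-0.89 pp

i = 1.0 + 7.0 + 0.5 × (7.0 − 2.8) + 1 × (-3.4)
   = 1.0 + 7 + 2.1 − 3.4 = 6.70
Deviation = 5.81 − 6.70 = -0.89 pp.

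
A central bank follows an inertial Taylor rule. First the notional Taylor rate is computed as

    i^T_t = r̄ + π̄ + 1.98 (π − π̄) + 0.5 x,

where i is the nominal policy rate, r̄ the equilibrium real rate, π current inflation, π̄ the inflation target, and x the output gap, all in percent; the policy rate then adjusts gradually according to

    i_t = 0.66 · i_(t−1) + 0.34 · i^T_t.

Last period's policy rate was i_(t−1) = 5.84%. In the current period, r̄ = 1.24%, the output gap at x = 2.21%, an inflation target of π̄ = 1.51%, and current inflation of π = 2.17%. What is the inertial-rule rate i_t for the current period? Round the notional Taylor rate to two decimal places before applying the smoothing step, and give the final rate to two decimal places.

5.61%

i^T_t = 1.24 + 1.51 + 1.98 × (2.17 − 1.51) + 0.5 × 2.21
   = 1.24 + 1.51 + 1.3068 + 1.105 = 5.16
i_t = 0.66 × 5.84 + 0.34 × 5.16 = 3.8544 + 1.7544 = 5.61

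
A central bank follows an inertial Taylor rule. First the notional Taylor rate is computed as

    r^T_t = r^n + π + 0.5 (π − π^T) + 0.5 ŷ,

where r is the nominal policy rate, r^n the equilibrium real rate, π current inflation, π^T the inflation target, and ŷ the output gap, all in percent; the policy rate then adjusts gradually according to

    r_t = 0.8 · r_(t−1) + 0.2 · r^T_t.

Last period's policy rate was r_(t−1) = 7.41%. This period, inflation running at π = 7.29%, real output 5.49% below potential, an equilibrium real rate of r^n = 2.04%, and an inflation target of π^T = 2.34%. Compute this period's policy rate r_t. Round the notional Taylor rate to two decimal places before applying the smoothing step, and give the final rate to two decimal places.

Output 5.49% below potential → ŷ = -5.49.
r^T_t = 2.04 + 7.29 + 0.5 × (7.29 − 2.34) + 0.5 × (-5.49)
   = 2.04 + 7.29 + 2.475 − 2.745 = 9.06
r_t = 0.8 × 7.41 + 0.2 × 9.06 = 5.928 + 1.812 = 7.74

7.74%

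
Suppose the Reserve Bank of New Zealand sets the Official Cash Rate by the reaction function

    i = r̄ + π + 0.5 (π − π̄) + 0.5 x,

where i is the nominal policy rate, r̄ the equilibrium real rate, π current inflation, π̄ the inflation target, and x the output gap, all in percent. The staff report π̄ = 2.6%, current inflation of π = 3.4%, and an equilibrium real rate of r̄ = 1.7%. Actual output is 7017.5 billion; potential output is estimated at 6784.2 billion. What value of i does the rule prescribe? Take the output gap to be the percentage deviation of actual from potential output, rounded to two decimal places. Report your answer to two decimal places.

Output gap = 100 × (7017.5 − 6784.2) / 6784.2 = 3.44%.
i = 1.70 + 3.40 + 0.5 × (3.40 − 2.60) + 0.5 × 3.44
   = 1.70 + 3.4 + 0.4 + 1.72 = 7.22

7.22%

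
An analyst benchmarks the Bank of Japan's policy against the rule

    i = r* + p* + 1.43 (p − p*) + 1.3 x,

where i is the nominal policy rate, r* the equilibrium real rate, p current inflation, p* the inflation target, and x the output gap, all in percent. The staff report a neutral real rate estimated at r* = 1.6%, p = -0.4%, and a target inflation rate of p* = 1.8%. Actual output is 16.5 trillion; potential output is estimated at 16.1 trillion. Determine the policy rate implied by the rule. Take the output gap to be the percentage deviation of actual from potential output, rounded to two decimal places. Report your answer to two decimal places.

Output gap = 100 × (16.5 − 16.1) / 16.1 = 2.48%.
i = 1.60 + 1.80 + 1.43 × (-0.40 − 1.80) + 1.3 × 2.48
   = 1.60 + 1.8 − 3.146 + 3.224 = 3.48

3.48%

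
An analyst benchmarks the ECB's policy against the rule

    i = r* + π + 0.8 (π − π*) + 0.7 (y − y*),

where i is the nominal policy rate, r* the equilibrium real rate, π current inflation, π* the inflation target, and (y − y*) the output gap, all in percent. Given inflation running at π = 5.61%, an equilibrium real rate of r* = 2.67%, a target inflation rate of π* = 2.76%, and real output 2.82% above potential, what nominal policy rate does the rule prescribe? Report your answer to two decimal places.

Output 2.82% above potential → (y − y*) = 2.82.
i = 2.67 + 5.61 + 0.8 × (5.61 − 2.76) + 0.7 × 2.82
   = 2.67 + 5.61 + 2.28 + 1.974 = 12.53

12.53%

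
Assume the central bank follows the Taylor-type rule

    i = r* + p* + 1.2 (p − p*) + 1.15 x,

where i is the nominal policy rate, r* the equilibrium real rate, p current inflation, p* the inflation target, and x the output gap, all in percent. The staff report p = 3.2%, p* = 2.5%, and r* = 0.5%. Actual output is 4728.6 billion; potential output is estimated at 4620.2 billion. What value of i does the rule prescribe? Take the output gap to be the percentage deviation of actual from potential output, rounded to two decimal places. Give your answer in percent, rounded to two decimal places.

6.54%

Output gap = 100 × (4728.6 − 4620.2) / 4620.2 = 2.35%.
i = 0.50 + 2.50 + 1.2 × (3.20 − 2.50) + 1.15 × 2.35
   = 0.50 + 2.5 + 0.84 + 2.7025 = 6.54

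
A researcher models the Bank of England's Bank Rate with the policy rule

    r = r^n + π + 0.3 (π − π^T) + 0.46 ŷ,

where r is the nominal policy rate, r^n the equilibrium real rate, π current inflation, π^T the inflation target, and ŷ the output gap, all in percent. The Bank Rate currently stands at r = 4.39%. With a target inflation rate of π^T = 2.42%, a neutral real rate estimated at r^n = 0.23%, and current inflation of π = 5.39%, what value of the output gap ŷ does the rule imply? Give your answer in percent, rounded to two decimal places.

-4.61%

0.46 ŷ = 4.39 − 0.23 − 5.39 − 0.3 × (5.39 − 2.42) = -2.121
ŷ = -2.121 / 0.46 = -4.61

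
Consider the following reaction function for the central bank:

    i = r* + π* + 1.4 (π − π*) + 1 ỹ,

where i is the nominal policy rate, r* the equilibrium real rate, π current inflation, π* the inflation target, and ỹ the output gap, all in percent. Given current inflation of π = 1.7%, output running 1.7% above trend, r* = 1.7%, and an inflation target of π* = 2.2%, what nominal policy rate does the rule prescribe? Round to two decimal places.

4.90%

Output 1.7% above potential → ỹ = 1.7.
i = 1.7 + 2.2 + 1.4 × (1.7 − 2.2) + 1 × 1.7
   = 1.7 + 2.2 − 0.7 + 1.7 = 4.90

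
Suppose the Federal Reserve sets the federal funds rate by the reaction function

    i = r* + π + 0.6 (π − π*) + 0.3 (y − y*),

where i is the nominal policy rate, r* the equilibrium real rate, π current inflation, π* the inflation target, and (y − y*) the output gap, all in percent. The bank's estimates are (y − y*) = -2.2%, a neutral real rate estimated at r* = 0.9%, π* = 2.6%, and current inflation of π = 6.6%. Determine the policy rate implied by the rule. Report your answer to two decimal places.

9.24%

i = 0.9 + 6.6 + 0.6 × (6.6 − 2.6) + 0.3 × (-2.2)
   = 0.9 + 6.6 + 2.4 − 0.66 = 9.24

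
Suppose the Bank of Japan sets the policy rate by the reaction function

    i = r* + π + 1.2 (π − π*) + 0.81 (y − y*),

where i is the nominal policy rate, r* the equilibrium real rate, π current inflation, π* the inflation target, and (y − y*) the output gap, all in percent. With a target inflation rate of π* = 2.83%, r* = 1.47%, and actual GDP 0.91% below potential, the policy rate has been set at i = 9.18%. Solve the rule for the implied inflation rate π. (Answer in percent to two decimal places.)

5.38%

Output 0.91% below potential → (y − y*) = -0.91.
Collecting π: i = r* + (1 + 1.2) π − 1.2 π* + 0.81 (y − y*)
2.2 π = 9.18 − 1.47 + 1.2 × 2.83 − 0.81 × (-0.91) = 11.8431
π = 11.8431 / 2.2 = 5.38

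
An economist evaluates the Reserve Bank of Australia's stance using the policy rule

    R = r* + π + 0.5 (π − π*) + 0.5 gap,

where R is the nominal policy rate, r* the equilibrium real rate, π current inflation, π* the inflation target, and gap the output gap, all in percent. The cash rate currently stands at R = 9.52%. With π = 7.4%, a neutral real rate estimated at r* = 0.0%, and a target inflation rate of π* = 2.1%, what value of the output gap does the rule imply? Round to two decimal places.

0.5 gap = 9.52 − 0.0 − 7.4 − 0.5 × (7.4 − 2.1) = -0.53
gap = -0.53 / 0.5 = -1.06

-1.06%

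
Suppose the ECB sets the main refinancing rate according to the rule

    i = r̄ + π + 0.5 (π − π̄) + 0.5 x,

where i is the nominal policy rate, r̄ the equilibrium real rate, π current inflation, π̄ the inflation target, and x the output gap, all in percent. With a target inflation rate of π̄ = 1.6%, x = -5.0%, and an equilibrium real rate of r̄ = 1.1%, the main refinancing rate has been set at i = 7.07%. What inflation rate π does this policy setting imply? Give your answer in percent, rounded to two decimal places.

Collecting π: i = r̄ + (1 + 0.5) π − 0.5 π̄ + 0.5 x
1.5 π = 7.07 − 1.1 + 0.5 × 1.6 − 0.5 × (-5.0) = 9.27
π = 9.27 / 1.5 = 6.18

6.18%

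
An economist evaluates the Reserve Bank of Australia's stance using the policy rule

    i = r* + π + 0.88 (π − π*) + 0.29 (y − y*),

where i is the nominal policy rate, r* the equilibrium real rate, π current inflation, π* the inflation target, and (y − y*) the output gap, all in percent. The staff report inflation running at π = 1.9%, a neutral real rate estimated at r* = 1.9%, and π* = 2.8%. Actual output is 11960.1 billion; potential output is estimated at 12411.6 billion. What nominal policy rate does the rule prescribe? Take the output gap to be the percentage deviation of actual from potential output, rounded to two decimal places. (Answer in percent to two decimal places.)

1.95%

Output gap = 100 × (11960.1 − 12411.6) / 12411.6 = -3.64%.
i = 1.90 + 1.90 + 0.88 × (1.90 − 2.80) + 0.29 × (-3.64)
   = 1.90 + 1.9 − 0.792 − 1.0556 = 1.95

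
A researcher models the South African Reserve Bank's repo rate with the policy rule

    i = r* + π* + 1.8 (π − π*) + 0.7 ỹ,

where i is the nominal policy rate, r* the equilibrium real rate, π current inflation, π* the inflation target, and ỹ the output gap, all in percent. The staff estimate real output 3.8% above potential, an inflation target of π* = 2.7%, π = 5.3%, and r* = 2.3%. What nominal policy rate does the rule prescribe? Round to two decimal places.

Output 3.8% above potential → ỹ = 3.8.
i = 2.3 + 2.7 + 1.8 × (5.3 − 2.7) + 0.7 × 3.8
   = 2.3 + 2.7 + 4.68 + 2.66 = 12.34

12.34%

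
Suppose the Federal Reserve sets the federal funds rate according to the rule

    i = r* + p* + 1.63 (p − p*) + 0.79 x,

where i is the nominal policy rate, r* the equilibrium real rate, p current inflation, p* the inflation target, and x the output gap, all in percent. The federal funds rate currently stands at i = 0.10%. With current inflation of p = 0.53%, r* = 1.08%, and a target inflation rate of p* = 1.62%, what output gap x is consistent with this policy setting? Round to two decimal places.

-1.04%

0.79 x = 0.10 − 1.08 − 1.62 − 1.63 × (0.53 − 1.62) = -0.8233
x = -0.8233 / 0.79 = -1.04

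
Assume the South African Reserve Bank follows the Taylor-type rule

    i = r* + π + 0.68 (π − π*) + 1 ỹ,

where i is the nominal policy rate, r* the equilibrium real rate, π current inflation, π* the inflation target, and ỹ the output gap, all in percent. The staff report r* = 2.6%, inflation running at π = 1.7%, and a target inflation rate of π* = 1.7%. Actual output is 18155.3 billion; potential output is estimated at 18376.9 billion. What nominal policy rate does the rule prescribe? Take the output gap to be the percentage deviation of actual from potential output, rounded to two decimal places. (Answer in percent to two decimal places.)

Output gap = 100 × (18155.3 − 18376.9) / 18376.9 = -1.21%.
i = 2.60 + 1.70 + 0.68 × (1.70 − 1.70) + 1 × (-1.21)
   = 2.60 + 1.7 + 0 − 1.21 = 3.09

3.09%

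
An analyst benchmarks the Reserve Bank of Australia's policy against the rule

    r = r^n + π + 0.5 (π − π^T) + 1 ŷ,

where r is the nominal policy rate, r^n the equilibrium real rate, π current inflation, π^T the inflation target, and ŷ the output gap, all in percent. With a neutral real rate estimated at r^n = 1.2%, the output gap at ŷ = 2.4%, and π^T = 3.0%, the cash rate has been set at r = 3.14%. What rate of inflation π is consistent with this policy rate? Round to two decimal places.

0.69%

Collecting π: r = r^n + (1 + 0.5) π − 0.5 π^T + 1 ŷ
1.5 π = 3.14 − 1.2 + 0.5 × 3.0 − 1 × 2.4 = 1.04
π = 1.04 / 1.5 = 0.69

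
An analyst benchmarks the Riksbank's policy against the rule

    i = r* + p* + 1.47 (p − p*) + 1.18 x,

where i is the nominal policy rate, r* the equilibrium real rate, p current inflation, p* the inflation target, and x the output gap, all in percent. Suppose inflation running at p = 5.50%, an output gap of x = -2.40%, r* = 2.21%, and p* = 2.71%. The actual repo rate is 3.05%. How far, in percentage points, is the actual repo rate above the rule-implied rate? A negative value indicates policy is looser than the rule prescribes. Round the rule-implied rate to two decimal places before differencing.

i = 2.21 + 2.71 + 1.47 × (5.50 − 2.71) + 1.18 × (-2.40)
   = 2.21 + 2.71 + 4.1013 − 2.832 = 6.19
Deviation = 3.05 − 6.19 = -3.14 pp.

-3.14 pp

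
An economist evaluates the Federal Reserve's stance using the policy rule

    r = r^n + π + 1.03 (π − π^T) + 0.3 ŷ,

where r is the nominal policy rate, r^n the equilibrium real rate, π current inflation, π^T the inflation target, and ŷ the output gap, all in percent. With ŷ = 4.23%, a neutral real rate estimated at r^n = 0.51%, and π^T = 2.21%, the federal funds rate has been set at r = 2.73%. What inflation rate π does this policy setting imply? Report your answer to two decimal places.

Collecting π: r = r^n + (1 + 1.03) π − 1.03 π^T + 0.3 ŷ
2.03 π = 2.73 − 0.51 + 1.03 × 2.21 − 0.3 × 4.23 = 3.2273
π = 3.2273 / 2.03 = 1.59

1.59%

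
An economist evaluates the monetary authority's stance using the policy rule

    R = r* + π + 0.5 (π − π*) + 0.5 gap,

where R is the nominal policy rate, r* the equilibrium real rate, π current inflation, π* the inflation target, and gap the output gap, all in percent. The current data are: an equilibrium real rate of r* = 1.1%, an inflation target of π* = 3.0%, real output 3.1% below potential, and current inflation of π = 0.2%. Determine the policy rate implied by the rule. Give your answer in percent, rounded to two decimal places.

-1.65%

Output 3.1% below potential → gap = -3.1.
R = 1.1 + 0.2 + 0.5 × (0.2 − 3.0) + 0.5 × (-3.1)
   = 1.1 + 0.2 − 1.4 − 1.55 = -1.65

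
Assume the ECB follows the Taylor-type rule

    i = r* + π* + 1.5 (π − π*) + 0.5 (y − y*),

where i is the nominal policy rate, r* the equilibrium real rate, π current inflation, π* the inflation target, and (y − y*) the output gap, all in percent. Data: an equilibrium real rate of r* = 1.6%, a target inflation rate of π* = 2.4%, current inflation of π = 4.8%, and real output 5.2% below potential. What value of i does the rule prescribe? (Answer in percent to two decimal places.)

5.00%

Output 5.2% below potential → (y − y*) = -5.2.
i = 1.6 + 2.4 + 1.5 × (4.8 − 2.4) + 0.5 × (-5.2)
   = 1.6 + 2.4 + 3.6 − 2.6 = 5.00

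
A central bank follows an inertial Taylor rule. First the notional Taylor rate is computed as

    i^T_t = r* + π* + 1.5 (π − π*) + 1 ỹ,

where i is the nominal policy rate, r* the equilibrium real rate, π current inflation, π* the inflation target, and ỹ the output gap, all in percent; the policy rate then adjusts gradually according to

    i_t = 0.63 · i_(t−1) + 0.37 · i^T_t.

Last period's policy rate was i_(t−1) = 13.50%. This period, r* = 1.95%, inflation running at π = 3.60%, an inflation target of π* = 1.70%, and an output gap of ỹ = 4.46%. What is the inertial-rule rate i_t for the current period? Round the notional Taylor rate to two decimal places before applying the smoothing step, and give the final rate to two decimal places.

i^T_t = 1.95 + 1.70 + 1.5 × (3.60 − 1.70) + 1 × 4.46
   = 1.95 + 1.7 + 2.85 + 4.46 = 10.96
i_t = 0.63 × 13.50 + 0.37 × 10.96 = 8.505 + 4.0552 = 12.56

12.56%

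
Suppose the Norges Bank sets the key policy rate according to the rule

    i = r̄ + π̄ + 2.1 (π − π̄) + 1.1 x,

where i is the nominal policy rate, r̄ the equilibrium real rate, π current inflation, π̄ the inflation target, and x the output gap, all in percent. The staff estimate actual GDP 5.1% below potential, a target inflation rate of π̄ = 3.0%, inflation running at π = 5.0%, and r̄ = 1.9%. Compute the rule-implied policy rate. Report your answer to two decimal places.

3.49%

Output 5.1% below potential → x = -5.1.
i = 1.9 + 3.0 + 2.1 × (5.0 − 3.0) + 1.1 × (-5.1)
   = 1.9 + 3 + 4.2 − 5.61 = 3.49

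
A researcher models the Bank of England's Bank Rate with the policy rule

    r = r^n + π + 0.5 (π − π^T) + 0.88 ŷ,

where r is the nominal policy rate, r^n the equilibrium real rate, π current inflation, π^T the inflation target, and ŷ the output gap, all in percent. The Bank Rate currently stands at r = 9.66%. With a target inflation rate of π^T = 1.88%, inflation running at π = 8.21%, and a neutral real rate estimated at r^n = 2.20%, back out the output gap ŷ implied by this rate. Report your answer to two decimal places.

-4.45%

0.88 ŷ = 9.66 − 2.20 − 8.21 − 0.5 × (8.21 − 1.88) = -3.915
ŷ = -3.915 / 0.88 = -4.45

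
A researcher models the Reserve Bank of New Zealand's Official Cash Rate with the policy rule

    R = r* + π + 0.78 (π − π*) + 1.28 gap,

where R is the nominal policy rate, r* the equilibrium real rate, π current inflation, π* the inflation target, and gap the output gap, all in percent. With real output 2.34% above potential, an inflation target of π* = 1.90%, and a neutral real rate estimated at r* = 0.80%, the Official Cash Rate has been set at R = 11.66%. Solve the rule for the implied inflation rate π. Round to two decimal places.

5.25%

Output 2.34% above potential → gap = 2.34.
Collecting π: R = r* + (1 + 0.78) π − 0.78 π* + 1.28 gap
1.78 π = 11.66 − 0.80 + 0.78 × 1.90 − 1.28 × 2.34 = 9.3468
π = 9.3468 / 1.78 = 5.25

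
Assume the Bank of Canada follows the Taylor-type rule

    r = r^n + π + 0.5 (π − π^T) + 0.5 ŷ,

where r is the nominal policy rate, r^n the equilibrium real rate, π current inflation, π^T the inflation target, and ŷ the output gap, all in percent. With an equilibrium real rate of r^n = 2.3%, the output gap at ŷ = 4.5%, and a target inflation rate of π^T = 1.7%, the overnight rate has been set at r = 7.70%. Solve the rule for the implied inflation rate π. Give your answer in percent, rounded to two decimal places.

2.67%

Collecting π: r = r^n + (1 + 0.5) π − 0.5 π^T + 0.5 ŷ
1.5 π = 7.70 − 2.3 + 0.5 × 1.7 − 0.5 × 4.5 = 4
π = 4 / 1.5 = 2.67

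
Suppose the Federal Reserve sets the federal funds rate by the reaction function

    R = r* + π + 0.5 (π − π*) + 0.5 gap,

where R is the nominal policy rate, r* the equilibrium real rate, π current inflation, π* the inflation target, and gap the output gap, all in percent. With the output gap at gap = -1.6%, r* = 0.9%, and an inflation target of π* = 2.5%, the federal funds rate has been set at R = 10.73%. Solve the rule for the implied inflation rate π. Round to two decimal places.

Collecting π: R = r* + (1 + 0.5) π − 0.5 π* + 0.5 gap
1.5 π = 10.73 − 0.9 + 0.5 × 2.5 − 0.5 × (-1.6) = 11.88
π = 11.88 / 1.5 = 7.92

7.92%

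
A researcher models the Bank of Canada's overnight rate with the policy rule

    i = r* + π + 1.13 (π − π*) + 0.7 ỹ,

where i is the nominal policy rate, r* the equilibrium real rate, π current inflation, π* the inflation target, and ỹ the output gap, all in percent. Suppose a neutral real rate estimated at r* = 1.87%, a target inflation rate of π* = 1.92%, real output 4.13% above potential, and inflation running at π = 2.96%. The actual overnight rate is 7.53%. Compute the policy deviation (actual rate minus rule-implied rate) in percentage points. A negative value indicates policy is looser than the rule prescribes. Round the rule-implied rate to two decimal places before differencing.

-1.37 pp

Output 4.13% above potential → ỹ = 4.13.
i = 1.87 + 2.96 + 1.13 × (2.96 − 1.92) + 0.7 × 4.13
   = 1.87 + 2.96 + 1.1752 + 2.891 = 8.90
Deviation = 7.53 − 8.90 = -1.37 pp.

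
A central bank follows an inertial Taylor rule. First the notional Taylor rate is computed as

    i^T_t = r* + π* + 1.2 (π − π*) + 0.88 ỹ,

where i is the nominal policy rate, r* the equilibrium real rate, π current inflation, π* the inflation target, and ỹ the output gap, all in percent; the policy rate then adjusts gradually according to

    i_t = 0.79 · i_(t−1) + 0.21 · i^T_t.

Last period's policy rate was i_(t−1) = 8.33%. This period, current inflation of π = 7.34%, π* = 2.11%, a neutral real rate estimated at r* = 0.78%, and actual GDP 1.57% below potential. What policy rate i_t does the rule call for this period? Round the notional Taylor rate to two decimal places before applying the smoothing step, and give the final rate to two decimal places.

Output 1.57% below potential → ỹ = -1.57.
i^T_t = 0.78 + 2.11 + 1.2 × (7.34 − 2.11) + 0.88 × (-1.57)
   = 0.78 + 2.11 + 6.276 − 1.3816 = 7.78
i_t = 0.79 × 8.33 + 0.21 × 7.78 = 6.5807 + 1.6338 = 8.21

8.21%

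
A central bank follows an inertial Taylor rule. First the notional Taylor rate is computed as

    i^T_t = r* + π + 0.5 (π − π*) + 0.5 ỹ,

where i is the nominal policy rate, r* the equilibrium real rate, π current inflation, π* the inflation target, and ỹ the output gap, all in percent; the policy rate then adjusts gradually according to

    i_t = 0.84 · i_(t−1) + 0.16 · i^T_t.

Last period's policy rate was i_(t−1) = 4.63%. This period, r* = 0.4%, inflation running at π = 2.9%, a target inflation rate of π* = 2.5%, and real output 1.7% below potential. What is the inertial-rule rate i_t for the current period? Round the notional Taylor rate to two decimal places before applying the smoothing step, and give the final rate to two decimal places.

Output 1.7% below potential → ỹ = -1.7.
i^T_t = 0.4 + 2.9 + 0.5 × (2.9 − 2.5) + 0.5 × (-1.7)
   = 0.4 + 2.9 + 0.2 − 0.85 = 2.65
i_t = 0.84 × 4.63 + 0.16 × 2.65 = 3.8892 + 0.424 = 4.31

4.31%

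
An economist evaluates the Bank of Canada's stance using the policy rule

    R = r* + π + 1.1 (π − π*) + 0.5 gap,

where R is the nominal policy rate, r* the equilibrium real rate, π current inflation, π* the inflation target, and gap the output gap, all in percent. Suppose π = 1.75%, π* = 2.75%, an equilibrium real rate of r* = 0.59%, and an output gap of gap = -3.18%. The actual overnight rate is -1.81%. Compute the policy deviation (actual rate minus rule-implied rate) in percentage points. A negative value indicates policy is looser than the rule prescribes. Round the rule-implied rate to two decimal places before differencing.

-1.46 pp

R = 0.59 + 1.75 + 1.1 × (1.75 − 2.75) + 0.5 × (-3.18)
   = 0.59 + 1.75 − 1.1 − 1.59 = -0.35
Deviation = -1.81 − (-0.35) = -1.46 pp.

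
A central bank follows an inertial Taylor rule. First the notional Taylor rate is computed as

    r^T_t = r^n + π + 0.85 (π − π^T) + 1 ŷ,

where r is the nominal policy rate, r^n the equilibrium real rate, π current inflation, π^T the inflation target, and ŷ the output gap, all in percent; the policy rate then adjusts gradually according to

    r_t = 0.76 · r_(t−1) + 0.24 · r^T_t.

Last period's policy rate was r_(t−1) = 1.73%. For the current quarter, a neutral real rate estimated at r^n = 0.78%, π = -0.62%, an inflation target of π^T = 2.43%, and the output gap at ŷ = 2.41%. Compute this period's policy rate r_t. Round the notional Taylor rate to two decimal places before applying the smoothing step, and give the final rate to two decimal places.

1.31%

r^T_t = 0.78 + (-0.62) + 0.85 × (-0.62 − 2.43) + 1 × 2.41
   = 0.78 − 0.62 − 2.5925 + 2.41 = -0.02
r_t = 0.76 × 1.73 + 0.24 × (-0.02) = 1.3148 − 0.0048 = 1.31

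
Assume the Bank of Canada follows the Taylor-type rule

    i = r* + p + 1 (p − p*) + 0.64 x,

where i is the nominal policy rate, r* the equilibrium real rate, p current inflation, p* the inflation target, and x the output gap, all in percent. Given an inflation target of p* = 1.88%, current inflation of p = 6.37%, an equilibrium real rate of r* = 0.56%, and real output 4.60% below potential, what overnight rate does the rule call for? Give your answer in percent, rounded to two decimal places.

8.48%

Output 4.60% below potential → x = -4.60.
i = 0.56 + 6.37 + 1 × (6.37 − 1.88) + 0.64 × (-4.60)
   = 0.56 + 6.37 + 4.49 − 2.944 = 8.48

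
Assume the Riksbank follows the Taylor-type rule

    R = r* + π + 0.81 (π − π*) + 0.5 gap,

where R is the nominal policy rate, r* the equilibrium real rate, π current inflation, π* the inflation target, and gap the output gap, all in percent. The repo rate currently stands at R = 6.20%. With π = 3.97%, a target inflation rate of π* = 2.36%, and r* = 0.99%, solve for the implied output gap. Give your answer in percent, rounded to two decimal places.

-0.13%

0.5 gap = 6.20 − 0.99 − 3.97 − 0.81 × (3.97 − 2.36) = -0.0641
gap = -0.0641 / 0.5 = -0.13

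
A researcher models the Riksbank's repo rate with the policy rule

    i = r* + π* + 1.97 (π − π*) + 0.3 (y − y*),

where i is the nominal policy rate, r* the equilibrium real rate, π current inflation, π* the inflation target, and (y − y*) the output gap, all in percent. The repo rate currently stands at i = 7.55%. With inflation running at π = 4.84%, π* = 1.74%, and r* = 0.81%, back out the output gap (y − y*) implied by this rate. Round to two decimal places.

-3.69%

0.3 (y − y*) = 7.55 − 0.81 − 1.74 − 1.97 × (4.84 − 1.74) = -1.107
(y − y*) = -1.107 / 0.3 = -3.69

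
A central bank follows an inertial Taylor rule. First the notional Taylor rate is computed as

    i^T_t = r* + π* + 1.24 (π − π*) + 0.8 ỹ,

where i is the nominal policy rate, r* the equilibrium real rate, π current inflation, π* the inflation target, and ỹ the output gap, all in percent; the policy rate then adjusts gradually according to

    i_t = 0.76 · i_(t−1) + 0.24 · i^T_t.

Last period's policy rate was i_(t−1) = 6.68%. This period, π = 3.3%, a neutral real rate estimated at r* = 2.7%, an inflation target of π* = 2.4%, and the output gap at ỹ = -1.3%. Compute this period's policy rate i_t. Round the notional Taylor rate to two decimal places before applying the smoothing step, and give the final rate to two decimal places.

i^T_t = 2.7 + 2.4 + 1.24 × (3.3 − 2.4) + 0.8 × (-1.3)
   = 2.7 + 2.4 + 1.116 − 1.04 = 5.18
i_t = 0.76 × 6.68 + 0.24 × 5.18 = 5.0768 + 1.2432 = 6.32

6.32%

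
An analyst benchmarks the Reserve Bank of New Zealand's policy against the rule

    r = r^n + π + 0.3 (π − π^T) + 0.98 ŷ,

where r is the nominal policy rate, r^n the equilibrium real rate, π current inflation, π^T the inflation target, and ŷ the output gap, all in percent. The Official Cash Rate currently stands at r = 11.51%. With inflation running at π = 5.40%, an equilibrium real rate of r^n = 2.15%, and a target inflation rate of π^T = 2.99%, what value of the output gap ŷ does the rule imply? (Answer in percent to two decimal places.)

0.98 ŷ = 11.51 − 2.15 − 5.40 − 0.3 × (5.40 − 2.99) = 3.237
ŷ = 3.237 / 0.98 = 3.30

3.30%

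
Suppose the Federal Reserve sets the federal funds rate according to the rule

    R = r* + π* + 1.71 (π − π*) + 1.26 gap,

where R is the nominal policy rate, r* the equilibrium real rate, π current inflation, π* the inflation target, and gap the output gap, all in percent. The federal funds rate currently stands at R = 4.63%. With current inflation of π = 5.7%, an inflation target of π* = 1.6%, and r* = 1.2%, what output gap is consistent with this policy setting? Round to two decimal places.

1.26 gap = 4.63 − 1.2 − 1.6 − 1.71 × (5.7 − 1.6) = -5.181
gap = -5.181 / 1.26 = -4.11

-4.11%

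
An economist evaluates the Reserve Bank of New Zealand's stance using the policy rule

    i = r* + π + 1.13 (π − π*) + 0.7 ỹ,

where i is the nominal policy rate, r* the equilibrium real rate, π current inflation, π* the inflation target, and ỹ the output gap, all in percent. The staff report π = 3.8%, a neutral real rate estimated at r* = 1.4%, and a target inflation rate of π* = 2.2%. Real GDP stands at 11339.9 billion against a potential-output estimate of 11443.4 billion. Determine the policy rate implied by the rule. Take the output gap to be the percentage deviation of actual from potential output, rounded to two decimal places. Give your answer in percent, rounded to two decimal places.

6.38%

Output gap = 100 × (11339.9 − 11443.4) / 11443.4 = -0.90%.
i = 1.40 + 3.80 + 1.13 × (3.80 − 2.20) + 0.7 × (-0.90)
   = 1.40 + 3.8 + 1.808 − 0.63 = 6.38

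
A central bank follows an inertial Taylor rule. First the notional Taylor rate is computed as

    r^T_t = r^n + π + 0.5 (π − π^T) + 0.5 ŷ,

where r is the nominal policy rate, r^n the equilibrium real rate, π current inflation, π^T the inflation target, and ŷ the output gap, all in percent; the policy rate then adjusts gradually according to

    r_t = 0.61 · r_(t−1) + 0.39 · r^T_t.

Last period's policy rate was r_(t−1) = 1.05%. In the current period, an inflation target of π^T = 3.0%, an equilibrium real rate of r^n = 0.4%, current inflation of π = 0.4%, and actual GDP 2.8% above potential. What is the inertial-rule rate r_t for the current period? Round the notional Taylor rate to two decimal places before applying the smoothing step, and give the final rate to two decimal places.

Output 2.8% above potential → ŷ = 2.8.
r^T_t = 0.4 + 0.4 + 0.5 × (0.4 − 3.0) + 0.5 × 2.8
   = 0.4 + 0.4 − 1.3 + 1.4 = 0.90
r_t = 0.61 × 1.05 + 0.39 × 0.90 = 0.6405 + 0.351 = 0.99

0.99%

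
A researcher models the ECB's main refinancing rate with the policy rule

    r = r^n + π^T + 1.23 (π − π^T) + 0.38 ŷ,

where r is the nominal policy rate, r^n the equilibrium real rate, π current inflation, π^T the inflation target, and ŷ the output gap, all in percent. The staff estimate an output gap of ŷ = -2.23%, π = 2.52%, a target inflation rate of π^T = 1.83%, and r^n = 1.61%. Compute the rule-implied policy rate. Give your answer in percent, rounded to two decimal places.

r = 1.61 + 1.83 + 1.23 × (2.52 − 1.83) + 0.38 × (-2.23)
   = 1.61 + 1.83 + 0.8487 − 0.8474 = 3.44

3.44%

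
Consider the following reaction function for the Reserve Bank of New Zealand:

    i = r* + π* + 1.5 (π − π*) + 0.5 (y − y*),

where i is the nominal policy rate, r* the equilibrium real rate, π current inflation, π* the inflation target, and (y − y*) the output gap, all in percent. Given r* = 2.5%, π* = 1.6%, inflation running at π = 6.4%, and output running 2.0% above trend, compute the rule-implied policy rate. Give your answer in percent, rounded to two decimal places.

Output 2.0% above potential → (y − y*) = 2.0.
i = 2.5 + 1.6 + 1.5 × (6.4 − 1.6) + 0.5 × 2.0
   = 2.5 + 1.6 + 7.2 + 1 = 12.30

12.30%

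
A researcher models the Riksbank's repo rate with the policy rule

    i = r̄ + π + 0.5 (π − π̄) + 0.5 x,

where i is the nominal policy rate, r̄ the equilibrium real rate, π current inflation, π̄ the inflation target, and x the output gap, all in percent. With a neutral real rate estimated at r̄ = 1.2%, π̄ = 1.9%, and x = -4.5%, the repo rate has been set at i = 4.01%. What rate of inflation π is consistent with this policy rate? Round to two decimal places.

4.01%

Collecting π: i = r̄ + (1 + 0.5) π − 0.5 π̄ + 0.5 x
1.5 π = 4.01 − 1.2 + 0.5 × 1.9 − 0.5 × (-4.5) = 6.01
π = 6.01 / 1.5 = 4.01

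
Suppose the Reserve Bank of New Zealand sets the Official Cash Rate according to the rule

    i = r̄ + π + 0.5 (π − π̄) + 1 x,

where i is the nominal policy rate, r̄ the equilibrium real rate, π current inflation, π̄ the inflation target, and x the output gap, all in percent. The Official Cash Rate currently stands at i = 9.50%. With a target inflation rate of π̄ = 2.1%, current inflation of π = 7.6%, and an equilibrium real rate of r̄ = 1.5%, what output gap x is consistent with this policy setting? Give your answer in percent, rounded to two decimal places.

1 x = 9.50 − 1.5 − 7.6 − 0.5 × (7.6 − 2.1) = -2.35
x = -2.35 / 1 = -2.35

-2.35%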